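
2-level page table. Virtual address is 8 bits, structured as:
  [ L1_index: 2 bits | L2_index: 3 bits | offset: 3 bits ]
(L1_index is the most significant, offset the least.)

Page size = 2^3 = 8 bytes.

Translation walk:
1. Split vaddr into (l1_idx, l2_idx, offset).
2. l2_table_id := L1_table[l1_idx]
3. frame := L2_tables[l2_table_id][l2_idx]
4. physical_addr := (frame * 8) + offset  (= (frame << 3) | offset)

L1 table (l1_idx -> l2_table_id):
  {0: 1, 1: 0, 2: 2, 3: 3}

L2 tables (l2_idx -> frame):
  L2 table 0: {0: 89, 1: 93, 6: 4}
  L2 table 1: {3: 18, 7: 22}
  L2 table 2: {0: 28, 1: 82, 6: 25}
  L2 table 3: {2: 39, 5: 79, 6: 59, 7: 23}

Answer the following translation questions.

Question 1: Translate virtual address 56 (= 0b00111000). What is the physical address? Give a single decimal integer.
Answer: 176

Derivation:
vaddr = 56 = 0b00111000
Split: l1_idx=0, l2_idx=7, offset=0
L1[0] = 1
L2[1][7] = 22
paddr = 22 * 8 + 0 = 176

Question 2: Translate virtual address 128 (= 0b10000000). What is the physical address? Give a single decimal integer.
Answer: 224

Derivation:
vaddr = 128 = 0b10000000
Split: l1_idx=2, l2_idx=0, offset=0
L1[2] = 2
L2[2][0] = 28
paddr = 28 * 8 + 0 = 224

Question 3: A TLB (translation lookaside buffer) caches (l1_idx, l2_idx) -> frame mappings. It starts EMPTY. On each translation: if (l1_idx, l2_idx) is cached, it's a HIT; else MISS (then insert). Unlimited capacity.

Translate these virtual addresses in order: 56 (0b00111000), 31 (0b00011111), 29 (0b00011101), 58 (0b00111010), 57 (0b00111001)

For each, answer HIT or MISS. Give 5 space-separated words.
Answer: MISS MISS HIT HIT HIT

Derivation:
vaddr=56: (0,7) not in TLB -> MISS, insert
vaddr=31: (0,3) not in TLB -> MISS, insert
vaddr=29: (0,3) in TLB -> HIT
vaddr=58: (0,7) in TLB -> HIT
vaddr=57: (0,7) in TLB -> HIT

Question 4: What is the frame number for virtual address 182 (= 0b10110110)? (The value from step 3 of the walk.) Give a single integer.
Answer: 25

Derivation:
vaddr = 182: l1_idx=2, l2_idx=6
L1[2] = 2; L2[2][6] = 25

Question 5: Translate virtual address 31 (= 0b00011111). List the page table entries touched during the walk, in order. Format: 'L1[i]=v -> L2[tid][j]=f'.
vaddr = 31 = 0b00011111
Split: l1_idx=0, l2_idx=3, offset=7

Answer: L1[0]=1 -> L2[1][3]=18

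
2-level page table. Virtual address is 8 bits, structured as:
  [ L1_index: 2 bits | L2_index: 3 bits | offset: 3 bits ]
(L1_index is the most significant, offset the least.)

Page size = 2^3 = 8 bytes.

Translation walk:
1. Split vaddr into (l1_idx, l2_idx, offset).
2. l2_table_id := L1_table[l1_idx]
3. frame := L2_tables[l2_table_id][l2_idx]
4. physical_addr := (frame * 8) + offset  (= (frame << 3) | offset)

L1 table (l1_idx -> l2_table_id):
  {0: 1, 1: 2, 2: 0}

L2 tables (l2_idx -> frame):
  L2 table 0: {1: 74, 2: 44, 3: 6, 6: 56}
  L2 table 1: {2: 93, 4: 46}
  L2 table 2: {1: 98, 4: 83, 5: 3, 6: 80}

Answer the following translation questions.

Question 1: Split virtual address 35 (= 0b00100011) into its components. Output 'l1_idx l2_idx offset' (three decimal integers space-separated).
Answer: 0 4 3

Derivation:
vaddr = 35 = 0b00100011
  top 2 bits -> l1_idx = 0
  next 3 bits -> l2_idx = 4
  bottom 3 bits -> offset = 3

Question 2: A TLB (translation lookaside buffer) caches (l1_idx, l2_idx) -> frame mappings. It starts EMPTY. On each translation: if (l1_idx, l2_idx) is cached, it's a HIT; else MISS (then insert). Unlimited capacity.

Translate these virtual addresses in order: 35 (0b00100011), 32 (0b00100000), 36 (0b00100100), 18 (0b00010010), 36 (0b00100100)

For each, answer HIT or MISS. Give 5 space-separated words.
vaddr=35: (0,4) not in TLB -> MISS, insert
vaddr=32: (0,4) in TLB -> HIT
vaddr=36: (0,4) in TLB -> HIT
vaddr=18: (0,2) not in TLB -> MISS, insert
vaddr=36: (0,4) in TLB -> HIT

Answer: MISS HIT HIT MISS HIT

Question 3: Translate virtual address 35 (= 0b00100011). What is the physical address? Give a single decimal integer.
Answer: 371

Derivation:
vaddr = 35 = 0b00100011
Split: l1_idx=0, l2_idx=4, offset=3
L1[0] = 1
L2[1][4] = 46
paddr = 46 * 8 + 3 = 371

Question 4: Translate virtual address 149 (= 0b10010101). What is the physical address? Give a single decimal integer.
Answer: 357

Derivation:
vaddr = 149 = 0b10010101
Split: l1_idx=2, l2_idx=2, offset=5
L1[2] = 0
L2[0][2] = 44
paddr = 44 * 8 + 5 = 357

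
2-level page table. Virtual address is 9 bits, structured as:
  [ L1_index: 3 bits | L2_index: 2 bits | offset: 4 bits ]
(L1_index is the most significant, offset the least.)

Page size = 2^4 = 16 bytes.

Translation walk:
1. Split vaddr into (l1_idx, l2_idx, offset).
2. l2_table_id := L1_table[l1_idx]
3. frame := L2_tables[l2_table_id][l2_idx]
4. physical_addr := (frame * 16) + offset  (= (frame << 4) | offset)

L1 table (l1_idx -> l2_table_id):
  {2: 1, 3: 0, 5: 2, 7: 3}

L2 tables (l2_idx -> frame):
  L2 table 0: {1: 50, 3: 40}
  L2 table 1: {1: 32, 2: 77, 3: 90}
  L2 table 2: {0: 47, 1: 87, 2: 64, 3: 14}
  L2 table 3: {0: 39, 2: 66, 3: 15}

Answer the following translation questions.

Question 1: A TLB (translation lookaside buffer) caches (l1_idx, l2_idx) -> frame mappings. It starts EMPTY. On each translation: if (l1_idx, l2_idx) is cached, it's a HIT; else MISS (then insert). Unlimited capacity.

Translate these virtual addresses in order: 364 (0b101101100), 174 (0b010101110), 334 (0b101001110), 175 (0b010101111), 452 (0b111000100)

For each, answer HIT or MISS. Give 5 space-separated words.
vaddr=364: (5,2) not in TLB -> MISS, insert
vaddr=174: (2,2) not in TLB -> MISS, insert
vaddr=334: (5,0) not in TLB -> MISS, insert
vaddr=175: (2,2) in TLB -> HIT
vaddr=452: (7,0) not in TLB -> MISS, insert

Answer: MISS MISS MISS HIT MISS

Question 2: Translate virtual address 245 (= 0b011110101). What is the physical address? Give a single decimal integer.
vaddr = 245 = 0b011110101
Split: l1_idx=3, l2_idx=3, offset=5
L1[3] = 0
L2[0][3] = 40
paddr = 40 * 16 + 5 = 645

Answer: 645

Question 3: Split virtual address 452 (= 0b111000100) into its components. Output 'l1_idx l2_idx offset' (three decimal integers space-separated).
vaddr = 452 = 0b111000100
  top 3 bits -> l1_idx = 7
  next 2 bits -> l2_idx = 0
  bottom 4 bits -> offset = 4

Answer: 7 0 4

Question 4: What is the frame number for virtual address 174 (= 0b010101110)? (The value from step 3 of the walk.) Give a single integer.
vaddr = 174: l1_idx=2, l2_idx=2
L1[2] = 1; L2[1][2] = 77

Answer: 77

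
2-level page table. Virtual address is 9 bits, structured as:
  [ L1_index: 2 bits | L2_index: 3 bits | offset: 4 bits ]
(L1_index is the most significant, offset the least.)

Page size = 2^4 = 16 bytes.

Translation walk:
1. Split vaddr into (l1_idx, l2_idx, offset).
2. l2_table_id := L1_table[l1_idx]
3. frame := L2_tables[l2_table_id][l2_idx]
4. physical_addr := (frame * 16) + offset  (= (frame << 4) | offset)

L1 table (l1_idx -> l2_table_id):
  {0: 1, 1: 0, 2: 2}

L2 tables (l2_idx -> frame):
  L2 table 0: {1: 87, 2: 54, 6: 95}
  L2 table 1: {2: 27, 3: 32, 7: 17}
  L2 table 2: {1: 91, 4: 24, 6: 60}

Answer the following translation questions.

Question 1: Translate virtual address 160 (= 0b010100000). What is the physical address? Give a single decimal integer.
Answer: 864

Derivation:
vaddr = 160 = 0b010100000
Split: l1_idx=1, l2_idx=2, offset=0
L1[1] = 0
L2[0][2] = 54
paddr = 54 * 16 + 0 = 864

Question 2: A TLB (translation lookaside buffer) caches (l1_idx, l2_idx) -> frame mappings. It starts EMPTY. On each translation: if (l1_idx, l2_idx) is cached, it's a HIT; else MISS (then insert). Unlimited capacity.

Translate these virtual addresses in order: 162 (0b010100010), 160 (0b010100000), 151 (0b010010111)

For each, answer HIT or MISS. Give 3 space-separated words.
vaddr=162: (1,2) not in TLB -> MISS, insert
vaddr=160: (1,2) in TLB -> HIT
vaddr=151: (1,1) not in TLB -> MISS, insert

Answer: MISS HIT MISS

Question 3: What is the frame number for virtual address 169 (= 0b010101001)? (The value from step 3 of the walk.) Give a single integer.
vaddr = 169: l1_idx=1, l2_idx=2
L1[1] = 0; L2[0][2] = 54

Answer: 54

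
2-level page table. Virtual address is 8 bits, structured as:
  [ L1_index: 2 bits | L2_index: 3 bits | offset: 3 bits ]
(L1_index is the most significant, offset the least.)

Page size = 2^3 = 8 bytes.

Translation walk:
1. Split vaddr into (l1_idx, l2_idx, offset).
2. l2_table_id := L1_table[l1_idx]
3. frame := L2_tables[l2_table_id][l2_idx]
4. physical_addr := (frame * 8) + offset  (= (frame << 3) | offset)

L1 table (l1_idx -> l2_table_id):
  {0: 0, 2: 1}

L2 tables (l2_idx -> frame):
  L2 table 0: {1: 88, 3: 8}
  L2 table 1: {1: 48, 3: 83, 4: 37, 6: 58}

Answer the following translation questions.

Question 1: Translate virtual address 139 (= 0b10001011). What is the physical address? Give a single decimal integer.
Answer: 387

Derivation:
vaddr = 139 = 0b10001011
Split: l1_idx=2, l2_idx=1, offset=3
L1[2] = 1
L2[1][1] = 48
paddr = 48 * 8 + 3 = 387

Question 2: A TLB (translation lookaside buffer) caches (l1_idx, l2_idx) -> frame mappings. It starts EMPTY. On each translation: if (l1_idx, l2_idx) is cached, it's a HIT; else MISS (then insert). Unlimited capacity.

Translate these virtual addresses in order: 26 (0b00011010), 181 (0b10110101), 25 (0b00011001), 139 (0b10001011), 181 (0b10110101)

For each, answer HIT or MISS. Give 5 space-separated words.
vaddr=26: (0,3) not in TLB -> MISS, insert
vaddr=181: (2,6) not in TLB -> MISS, insert
vaddr=25: (0,3) in TLB -> HIT
vaddr=139: (2,1) not in TLB -> MISS, insert
vaddr=181: (2,6) in TLB -> HIT

Answer: MISS MISS HIT MISS HIT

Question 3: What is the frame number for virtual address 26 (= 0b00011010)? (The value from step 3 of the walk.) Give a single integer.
vaddr = 26: l1_idx=0, l2_idx=3
L1[0] = 0; L2[0][3] = 8

Answer: 8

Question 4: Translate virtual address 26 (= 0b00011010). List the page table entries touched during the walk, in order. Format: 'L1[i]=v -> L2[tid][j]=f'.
vaddr = 26 = 0b00011010
Split: l1_idx=0, l2_idx=3, offset=2

Answer: L1[0]=0 -> L2[0][3]=8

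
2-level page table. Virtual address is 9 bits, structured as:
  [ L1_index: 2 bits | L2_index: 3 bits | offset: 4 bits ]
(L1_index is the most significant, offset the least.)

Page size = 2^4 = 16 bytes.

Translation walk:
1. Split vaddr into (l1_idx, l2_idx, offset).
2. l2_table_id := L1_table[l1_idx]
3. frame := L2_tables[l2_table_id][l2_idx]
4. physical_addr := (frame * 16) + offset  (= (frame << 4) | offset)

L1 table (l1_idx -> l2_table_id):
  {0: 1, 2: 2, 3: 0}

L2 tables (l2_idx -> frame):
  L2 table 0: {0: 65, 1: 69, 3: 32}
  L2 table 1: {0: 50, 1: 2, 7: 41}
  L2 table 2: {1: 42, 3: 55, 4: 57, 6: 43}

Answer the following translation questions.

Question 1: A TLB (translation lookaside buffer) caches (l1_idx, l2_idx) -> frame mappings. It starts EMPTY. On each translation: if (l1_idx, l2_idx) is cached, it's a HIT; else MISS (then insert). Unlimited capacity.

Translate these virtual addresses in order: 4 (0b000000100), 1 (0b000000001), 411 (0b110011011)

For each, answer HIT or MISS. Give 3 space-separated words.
Answer: MISS HIT MISS

Derivation:
vaddr=4: (0,0) not in TLB -> MISS, insert
vaddr=1: (0,0) in TLB -> HIT
vaddr=411: (3,1) not in TLB -> MISS, insert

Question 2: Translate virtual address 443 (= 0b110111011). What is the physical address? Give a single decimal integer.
vaddr = 443 = 0b110111011
Split: l1_idx=3, l2_idx=3, offset=11
L1[3] = 0
L2[0][3] = 32
paddr = 32 * 16 + 11 = 523

Answer: 523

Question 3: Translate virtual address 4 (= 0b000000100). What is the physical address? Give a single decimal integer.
Answer: 804

Derivation:
vaddr = 4 = 0b000000100
Split: l1_idx=0, l2_idx=0, offset=4
L1[0] = 1
L2[1][0] = 50
paddr = 50 * 16 + 4 = 804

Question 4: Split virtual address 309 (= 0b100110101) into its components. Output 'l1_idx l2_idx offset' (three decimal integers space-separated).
vaddr = 309 = 0b100110101
  top 2 bits -> l1_idx = 2
  next 3 bits -> l2_idx = 3
  bottom 4 bits -> offset = 5

Answer: 2 3 5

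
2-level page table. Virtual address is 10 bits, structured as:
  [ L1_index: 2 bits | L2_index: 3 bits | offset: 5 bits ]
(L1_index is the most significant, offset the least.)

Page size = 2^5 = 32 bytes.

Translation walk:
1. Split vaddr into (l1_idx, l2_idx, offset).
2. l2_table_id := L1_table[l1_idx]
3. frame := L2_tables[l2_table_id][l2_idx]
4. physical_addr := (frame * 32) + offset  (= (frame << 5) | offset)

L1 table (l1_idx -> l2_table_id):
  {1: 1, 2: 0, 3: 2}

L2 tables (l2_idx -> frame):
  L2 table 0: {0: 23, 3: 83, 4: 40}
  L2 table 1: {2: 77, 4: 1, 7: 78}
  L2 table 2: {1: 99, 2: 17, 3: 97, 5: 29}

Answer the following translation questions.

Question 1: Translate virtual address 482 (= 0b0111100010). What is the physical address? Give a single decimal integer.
vaddr = 482 = 0b0111100010
Split: l1_idx=1, l2_idx=7, offset=2
L1[1] = 1
L2[1][7] = 78
paddr = 78 * 32 + 2 = 2498

Answer: 2498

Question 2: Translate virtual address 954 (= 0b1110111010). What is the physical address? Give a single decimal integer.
Answer: 954

Derivation:
vaddr = 954 = 0b1110111010
Split: l1_idx=3, l2_idx=5, offset=26
L1[3] = 2
L2[2][5] = 29
paddr = 29 * 32 + 26 = 954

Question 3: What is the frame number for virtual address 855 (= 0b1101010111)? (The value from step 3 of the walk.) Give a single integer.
vaddr = 855: l1_idx=3, l2_idx=2
L1[3] = 2; L2[2][2] = 17

Answer: 17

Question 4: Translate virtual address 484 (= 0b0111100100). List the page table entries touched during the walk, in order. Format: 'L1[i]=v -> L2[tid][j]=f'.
vaddr = 484 = 0b0111100100
Split: l1_idx=1, l2_idx=7, offset=4

Answer: L1[1]=1 -> L2[1][7]=78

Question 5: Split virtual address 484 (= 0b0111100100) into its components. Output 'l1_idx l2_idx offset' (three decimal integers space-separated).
vaddr = 484 = 0b0111100100
  top 2 bits -> l1_idx = 1
  next 3 bits -> l2_idx = 7
  bottom 5 bits -> offset = 4

Answer: 1 7 4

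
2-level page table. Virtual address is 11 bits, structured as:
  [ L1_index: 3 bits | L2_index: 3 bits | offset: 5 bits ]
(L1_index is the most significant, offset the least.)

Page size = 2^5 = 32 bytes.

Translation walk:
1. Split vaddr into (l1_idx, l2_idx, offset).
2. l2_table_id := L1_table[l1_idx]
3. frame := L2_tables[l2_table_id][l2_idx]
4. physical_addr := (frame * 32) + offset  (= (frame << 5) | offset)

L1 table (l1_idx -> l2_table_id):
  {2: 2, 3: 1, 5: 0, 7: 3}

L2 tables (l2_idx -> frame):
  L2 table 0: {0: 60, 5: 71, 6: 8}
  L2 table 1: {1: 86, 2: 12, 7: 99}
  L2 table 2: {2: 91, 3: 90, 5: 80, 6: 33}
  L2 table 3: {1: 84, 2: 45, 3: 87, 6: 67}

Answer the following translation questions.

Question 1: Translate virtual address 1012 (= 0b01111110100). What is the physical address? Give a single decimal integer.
vaddr = 1012 = 0b01111110100
Split: l1_idx=3, l2_idx=7, offset=20
L1[3] = 1
L2[1][7] = 99
paddr = 99 * 32 + 20 = 3188

Answer: 3188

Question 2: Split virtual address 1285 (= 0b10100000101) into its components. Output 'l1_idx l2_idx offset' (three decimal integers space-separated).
vaddr = 1285 = 0b10100000101
  top 3 bits -> l1_idx = 5
  next 3 bits -> l2_idx = 0
  bottom 5 bits -> offset = 5

Answer: 5 0 5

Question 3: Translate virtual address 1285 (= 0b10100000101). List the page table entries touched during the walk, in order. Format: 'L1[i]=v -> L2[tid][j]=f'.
Answer: L1[5]=0 -> L2[0][0]=60

Derivation:
vaddr = 1285 = 0b10100000101
Split: l1_idx=5, l2_idx=0, offset=5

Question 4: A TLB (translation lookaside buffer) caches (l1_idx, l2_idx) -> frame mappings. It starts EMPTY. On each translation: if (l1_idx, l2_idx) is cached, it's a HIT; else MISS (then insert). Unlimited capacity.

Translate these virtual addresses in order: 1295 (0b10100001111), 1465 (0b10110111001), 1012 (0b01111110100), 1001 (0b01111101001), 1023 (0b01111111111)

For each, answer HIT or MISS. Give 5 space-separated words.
Answer: MISS MISS MISS HIT HIT

Derivation:
vaddr=1295: (5,0) not in TLB -> MISS, insert
vaddr=1465: (5,5) not in TLB -> MISS, insert
vaddr=1012: (3,7) not in TLB -> MISS, insert
vaddr=1001: (3,7) in TLB -> HIT
vaddr=1023: (3,7) in TLB -> HIT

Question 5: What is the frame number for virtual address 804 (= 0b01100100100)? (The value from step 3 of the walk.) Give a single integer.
vaddr = 804: l1_idx=3, l2_idx=1
L1[3] = 1; L2[1][1] = 86

Answer: 86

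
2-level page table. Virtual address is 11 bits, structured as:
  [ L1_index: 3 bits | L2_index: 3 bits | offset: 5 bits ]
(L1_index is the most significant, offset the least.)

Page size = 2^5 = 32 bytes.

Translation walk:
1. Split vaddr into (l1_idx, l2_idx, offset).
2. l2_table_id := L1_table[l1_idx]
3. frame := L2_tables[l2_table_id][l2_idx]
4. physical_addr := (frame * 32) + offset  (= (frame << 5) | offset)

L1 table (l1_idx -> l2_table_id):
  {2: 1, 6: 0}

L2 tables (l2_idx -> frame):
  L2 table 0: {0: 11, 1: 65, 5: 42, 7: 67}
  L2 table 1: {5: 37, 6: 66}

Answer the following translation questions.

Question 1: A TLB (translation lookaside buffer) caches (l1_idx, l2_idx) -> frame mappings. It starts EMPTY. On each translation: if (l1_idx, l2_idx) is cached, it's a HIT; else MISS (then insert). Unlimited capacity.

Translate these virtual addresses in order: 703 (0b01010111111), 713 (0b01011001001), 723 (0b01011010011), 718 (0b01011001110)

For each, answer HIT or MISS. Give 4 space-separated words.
Answer: MISS MISS HIT HIT

Derivation:
vaddr=703: (2,5) not in TLB -> MISS, insert
vaddr=713: (2,6) not in TLB -> MISS, insert
vaddr=723: (2,6) in TLB -> HIT
vaddr=718: (2,6) in TLB -> HIT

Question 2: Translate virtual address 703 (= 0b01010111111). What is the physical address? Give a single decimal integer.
vaddr = 703 = 0b01010111111
Split: l1_idx=2, l2_idx=5, offset=31
L1[2] = 1
L2[1][5] = 37
paddr = 37 * 32 + 31 = 1215

Answer: 1215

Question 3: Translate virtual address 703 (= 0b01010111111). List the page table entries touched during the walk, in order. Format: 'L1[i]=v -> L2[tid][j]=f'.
vaddr = 703 = 0b01010111111
Split: l1_idx=2, l2_idx=5, offset=31

Answer: L1[2]=1 -> L2[1][5]=37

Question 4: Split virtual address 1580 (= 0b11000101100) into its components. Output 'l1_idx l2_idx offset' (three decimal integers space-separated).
vaddr = 1580 = 0b11000101100
  top 3 bits -> l1_idx = 6
  next 3 bits -> l2_idx = 1
  bottom 5 bits -> offset = 12

Answer: 6 1 12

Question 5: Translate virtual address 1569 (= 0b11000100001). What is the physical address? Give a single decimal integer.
Answer: 2081

Derivation:
vaddr = 1569 = 0b11000100001
Split: l1_idx=6, l2_idx=1, offset=1
L1[6] = 0
L2[0][1] = 65
paddr = 65 * 32 + 1 = 2081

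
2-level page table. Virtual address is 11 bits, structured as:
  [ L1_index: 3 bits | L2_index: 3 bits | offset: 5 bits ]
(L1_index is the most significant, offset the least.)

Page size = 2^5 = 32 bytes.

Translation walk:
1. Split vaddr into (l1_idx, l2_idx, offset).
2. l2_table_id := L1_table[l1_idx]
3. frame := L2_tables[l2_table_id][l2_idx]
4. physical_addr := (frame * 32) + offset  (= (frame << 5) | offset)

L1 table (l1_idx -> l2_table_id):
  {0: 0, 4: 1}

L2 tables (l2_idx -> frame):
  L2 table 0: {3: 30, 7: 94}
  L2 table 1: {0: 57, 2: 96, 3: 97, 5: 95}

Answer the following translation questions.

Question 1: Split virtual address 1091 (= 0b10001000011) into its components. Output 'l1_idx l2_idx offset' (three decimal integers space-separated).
Answer: 4 2 3

Derivation:
vaddr = 1091 = 0b10001000011
  top 3 bits -> l1_idx = 4
  next 3 bits -> l2_idx = 2
  bottom 5 bits -> offset = 3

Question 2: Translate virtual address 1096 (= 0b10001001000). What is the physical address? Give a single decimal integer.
vaddr = 1096 = 0b10001001000
Split: l1_idx=4, l2_idx=2, offset=8
L1[4] = 1
L2[1][2] = 96
paddr = 96 * 32 + 8 = 3080

Answer: 3080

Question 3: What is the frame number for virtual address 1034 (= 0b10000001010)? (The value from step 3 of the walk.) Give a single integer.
vaddr = 1034: l1_idx=4, l2_idx=0
L1[4] = 1; L2[1][0] = 57

Answer: 57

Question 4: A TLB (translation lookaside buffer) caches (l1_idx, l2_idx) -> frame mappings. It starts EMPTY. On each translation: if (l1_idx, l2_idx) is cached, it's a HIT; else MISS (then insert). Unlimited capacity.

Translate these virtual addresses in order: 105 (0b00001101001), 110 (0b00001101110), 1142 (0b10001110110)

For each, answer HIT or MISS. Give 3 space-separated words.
vaddr=105: (0,3) not in TLB -> MISS, insert
vaddr=110: (0,3) in TLB -> HIT
vaddr=1142: (4,3) not in TLB -> MISS, insert

Answer: MISS HIT MISS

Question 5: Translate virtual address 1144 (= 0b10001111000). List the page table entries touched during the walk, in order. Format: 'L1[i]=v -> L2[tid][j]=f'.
Answer: L1[4]=1 -> L2[1][3]=97

Derivation:
vaddr = 1144 = 0b10001111000
Split: l1_idx=4, l2_idx=3, offset=24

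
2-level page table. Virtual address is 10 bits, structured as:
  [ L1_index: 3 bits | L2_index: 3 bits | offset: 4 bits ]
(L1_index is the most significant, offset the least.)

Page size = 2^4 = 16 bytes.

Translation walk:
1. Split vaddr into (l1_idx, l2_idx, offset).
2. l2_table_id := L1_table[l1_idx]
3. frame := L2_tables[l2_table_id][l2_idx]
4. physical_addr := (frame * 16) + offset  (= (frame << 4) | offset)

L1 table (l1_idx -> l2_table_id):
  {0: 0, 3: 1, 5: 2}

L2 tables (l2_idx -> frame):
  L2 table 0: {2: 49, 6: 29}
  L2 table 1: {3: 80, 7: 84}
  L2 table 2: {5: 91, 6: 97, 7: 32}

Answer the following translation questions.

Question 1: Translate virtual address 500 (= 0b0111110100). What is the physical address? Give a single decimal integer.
vaddr = 500 = 0b0111110100
Split: l1_idx=3, l2_idx=7, offset=4
L1[3] = 1
L2[1][7] = 84
paddr = 84 * 16 + 4 = 1348

Answer: 1348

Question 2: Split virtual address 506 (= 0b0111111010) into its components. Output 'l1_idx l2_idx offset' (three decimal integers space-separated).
Answer: 3 7 10

Derivation:
vaddr = 506 = 0b0111111010
  top 3 bits -> l1_idx = 3
  next 3 bits -> l2_idx = 7
  bottom 4 bits -> offset = 10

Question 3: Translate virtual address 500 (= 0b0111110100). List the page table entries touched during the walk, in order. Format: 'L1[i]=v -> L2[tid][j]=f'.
vaddr = 500 = 0b0111110100
Split: l1_idx=3, l2_idx=7, offset=4

Answer: L1[3]=1 -> L2[1][7]=84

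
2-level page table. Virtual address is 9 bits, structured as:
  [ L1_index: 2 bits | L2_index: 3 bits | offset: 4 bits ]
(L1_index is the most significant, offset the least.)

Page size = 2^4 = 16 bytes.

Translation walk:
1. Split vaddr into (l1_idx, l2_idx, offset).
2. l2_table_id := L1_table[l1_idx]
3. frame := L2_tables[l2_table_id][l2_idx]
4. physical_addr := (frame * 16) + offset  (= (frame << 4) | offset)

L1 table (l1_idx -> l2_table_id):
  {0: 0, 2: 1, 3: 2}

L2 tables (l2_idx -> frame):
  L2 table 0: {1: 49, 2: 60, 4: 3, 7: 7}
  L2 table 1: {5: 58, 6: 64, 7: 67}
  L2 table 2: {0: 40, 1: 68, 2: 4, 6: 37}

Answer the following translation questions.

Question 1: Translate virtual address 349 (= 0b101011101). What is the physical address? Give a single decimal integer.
vaddr = 349 = 0b101011101
Split: l1_idx=2, l2_idx=5, offset=13
L1[2] = 1
L2[1][5] = 58
paddr = 58 * 16 + 13 = 941

Answer: 941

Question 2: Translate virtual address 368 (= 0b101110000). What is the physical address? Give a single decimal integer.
vaddr = 368 = 0b101110000
Split: l1_idx=2, l2_idx=7, offset=0
L1[2] = 1
L2[1][7] = 67
paddr = 67 * 16 + 0 = 1072

Answer: 1072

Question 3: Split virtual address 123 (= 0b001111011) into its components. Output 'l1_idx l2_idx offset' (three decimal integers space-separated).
Answer: 0 7 11

Derivation:
vaddr = 123 = 0b001111011
  top 2 bits -> l1_idx = 0
  next 3 bits -> l2_idx = 7
  bottom 4 bits -> offset = 11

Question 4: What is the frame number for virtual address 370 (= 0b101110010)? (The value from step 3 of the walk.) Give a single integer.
Answer: 67

Derivation:
vaddr = 370: l1_idx=2, l2_idx=7
L1[2] = 1; L2[1][7] = 67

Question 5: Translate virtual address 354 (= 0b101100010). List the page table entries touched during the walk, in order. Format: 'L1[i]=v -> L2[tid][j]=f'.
vaddr = 354 = 0b101100010
Split: l1_idx=2, l2_idx=6, offset=2

Answer: L1[2]=1 -> L2[1][6]=64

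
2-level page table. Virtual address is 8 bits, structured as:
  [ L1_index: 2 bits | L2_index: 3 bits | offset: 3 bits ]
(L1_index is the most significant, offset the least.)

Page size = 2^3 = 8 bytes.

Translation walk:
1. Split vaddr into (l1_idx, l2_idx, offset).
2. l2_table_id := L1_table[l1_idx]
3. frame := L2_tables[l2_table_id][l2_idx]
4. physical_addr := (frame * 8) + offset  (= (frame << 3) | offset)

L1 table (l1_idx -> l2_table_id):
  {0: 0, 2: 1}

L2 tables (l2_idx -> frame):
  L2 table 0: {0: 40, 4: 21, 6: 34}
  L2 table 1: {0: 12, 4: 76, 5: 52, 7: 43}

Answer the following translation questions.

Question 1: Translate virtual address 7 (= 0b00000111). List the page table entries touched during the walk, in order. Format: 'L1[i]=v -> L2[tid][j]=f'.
Answer: L1[0]=0 -> L2[0][0]=40

Derivation:
vaddr = 7 = 0b00000111
Split: l1_idx=0, l2_idx=0, offset=7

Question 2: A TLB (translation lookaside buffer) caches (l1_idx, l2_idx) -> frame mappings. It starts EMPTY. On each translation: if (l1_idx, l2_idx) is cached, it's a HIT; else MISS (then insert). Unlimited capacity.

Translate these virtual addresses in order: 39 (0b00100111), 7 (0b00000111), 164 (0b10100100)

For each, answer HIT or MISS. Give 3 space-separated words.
vaddr=39: (0,4) not in TLB -> MISS, insert
vaddr=7: (0,0) not in TLB -> MISS, insert
vaddr=164: (2,4) not in TLB -> MISS, insert

Answer: MISS MISS MISS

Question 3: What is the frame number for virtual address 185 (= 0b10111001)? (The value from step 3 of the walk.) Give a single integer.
vaddr = 185: l1_idx=2, l2_idx=7
L1[2] = 1; L2[1][7] = 43

Answer: 43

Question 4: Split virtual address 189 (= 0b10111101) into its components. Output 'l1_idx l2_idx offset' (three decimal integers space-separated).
vaddr = 189 = 0b10111101
  top 2 bits -> l1_idx = 2
  next 3 bits -> l2_idx = 7
  bottom 3 bits -> offset = 5

Answer: 2 7 5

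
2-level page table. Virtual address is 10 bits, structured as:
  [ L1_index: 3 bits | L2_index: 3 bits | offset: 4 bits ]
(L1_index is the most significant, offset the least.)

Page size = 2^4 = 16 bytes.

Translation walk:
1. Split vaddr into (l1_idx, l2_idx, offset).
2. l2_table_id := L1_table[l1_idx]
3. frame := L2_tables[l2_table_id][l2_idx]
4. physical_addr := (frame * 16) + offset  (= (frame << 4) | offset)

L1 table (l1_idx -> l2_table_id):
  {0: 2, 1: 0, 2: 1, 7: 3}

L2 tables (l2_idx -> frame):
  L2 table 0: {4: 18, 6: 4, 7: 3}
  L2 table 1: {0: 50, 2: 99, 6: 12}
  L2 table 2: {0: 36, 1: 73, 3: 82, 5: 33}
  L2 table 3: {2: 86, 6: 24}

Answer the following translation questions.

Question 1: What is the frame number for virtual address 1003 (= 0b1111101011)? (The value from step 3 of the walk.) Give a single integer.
Answer: 24

Derivation:
vaddr = 1003: l1_idx=7, l2_idx=6
L1[7] = 3; L2[3][6] = 24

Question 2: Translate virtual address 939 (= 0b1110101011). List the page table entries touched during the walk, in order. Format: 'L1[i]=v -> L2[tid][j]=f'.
vaddr = 939 = 0b1110101011
Split: l1_idx=7, l2_idx=2, offset=11

Answer: L1[7]=3 -> L2[3][2]=86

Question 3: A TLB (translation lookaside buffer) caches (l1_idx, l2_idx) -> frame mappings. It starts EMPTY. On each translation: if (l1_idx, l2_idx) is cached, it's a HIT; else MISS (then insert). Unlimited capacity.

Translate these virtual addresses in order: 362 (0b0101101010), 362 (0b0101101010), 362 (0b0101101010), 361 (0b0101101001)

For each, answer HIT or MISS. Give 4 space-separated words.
vaddr=362: (2,6) not in TLB -> MISS, insert
vaddr=362: (2,6) in TLB -> HIT
vaddr=362: (2,6) in TLB -> HIT
vaddr=361: (2,6) in TLB -> HIT

Answer: MISS HIT HIT HIT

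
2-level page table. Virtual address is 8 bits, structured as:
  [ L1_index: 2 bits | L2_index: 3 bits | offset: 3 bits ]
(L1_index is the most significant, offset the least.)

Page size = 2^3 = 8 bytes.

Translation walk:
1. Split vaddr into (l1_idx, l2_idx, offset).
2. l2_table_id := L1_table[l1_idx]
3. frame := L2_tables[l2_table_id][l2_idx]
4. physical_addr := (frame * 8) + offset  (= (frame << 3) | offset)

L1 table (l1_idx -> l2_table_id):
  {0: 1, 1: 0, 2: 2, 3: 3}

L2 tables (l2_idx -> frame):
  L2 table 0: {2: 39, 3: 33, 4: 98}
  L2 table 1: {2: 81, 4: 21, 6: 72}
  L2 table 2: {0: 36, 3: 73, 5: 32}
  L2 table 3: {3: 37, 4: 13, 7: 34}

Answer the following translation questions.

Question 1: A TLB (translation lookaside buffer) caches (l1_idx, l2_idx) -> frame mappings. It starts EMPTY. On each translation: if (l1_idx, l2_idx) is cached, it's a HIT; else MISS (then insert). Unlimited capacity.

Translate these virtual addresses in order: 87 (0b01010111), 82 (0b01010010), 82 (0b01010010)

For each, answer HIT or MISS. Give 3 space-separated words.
Answer: MISS HIT HIT

Derivation:
vaddr=87: (1,2) not in TLB -> MISS, insert
vaddr=82: (1,2) in TLB -> HIT
vaddr=82: (1,2) in TLB -> HIT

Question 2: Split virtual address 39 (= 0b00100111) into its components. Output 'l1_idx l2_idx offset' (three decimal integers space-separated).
Answer: 0 4 7

Derivation:
vaddr = 39 = 0b00100111
  top 2 bits -> l1_idx = 0
  next 3 bits -> l2_idx = 4
  bottom 3 bits -> offset = 7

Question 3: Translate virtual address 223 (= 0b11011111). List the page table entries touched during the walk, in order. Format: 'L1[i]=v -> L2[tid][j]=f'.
Answer: L1[3]=3 -> L2[3][3]=37

Derivation:
vaddr = 223 = 0b11011111
Split: l1_idx=3, l2_idx=3, offset=7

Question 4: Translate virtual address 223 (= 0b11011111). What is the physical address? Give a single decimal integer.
vaddr = 223 = 0b11011111
Split: l1_idx=3, l2_idx=3, offset=7
L1[3] = 3
L2[3][3] = 37
paddr = 37 * 8 + 7 = 303

Answer: 303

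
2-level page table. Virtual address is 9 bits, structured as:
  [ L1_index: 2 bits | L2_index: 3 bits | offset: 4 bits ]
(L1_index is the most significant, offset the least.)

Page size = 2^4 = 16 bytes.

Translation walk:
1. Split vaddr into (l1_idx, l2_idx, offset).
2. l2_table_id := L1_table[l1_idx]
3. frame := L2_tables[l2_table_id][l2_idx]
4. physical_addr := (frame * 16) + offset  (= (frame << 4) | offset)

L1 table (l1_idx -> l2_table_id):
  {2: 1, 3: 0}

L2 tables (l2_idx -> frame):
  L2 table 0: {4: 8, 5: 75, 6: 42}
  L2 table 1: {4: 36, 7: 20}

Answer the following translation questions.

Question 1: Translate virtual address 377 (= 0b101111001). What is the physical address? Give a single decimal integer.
vaddr = 377 = 0b101111001
Split: l1_idx=2, l2_idx=7, offset=9
L1[2] = 1
L2[1][7] = 20
paddr = 20 * 16 + 9 = 329

Answer: 329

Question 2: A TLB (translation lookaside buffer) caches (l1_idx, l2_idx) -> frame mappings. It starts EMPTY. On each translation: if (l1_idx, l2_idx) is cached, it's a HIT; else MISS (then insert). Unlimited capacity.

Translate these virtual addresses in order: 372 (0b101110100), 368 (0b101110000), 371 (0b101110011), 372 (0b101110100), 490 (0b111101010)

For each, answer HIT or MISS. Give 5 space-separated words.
vaddr=372: (2,7) not in TLB -> MISS, insert
vaddr=368: (2,7) in TLB -> HIT
vaddr=371: (2,7) in TLB -> HIT
vaddr=372: (2,7) in TLB -> HIT
vaddr=490: (3,6) not in TLB -> MISS, insert

Answer: MISS HIT HIT HIT MISS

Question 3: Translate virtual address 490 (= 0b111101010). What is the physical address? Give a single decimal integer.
vaddr = 490 = 0b111101010
Split: l1_idx=3, l2_idx=6, offset=10
L1[3] = 0
L2[0][6] = 42
paddr = 42 * 16 + 10 = 682

Answer: 682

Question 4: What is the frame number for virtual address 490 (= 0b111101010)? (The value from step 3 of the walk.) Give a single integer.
vaddr = 490: l1_idx=3, l2_idx=6
L1[3] = 0; L2[0][6] = 42

Answer: 42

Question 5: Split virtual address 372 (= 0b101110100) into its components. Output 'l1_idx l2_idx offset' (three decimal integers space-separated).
vaddr = 372 = 0b101110100
  top 2 bits -> l1_idx = 2
  next 3 bits -> l2_idx = 7
  bottom 4 bits -> offset = 4

Answer: 2 7 4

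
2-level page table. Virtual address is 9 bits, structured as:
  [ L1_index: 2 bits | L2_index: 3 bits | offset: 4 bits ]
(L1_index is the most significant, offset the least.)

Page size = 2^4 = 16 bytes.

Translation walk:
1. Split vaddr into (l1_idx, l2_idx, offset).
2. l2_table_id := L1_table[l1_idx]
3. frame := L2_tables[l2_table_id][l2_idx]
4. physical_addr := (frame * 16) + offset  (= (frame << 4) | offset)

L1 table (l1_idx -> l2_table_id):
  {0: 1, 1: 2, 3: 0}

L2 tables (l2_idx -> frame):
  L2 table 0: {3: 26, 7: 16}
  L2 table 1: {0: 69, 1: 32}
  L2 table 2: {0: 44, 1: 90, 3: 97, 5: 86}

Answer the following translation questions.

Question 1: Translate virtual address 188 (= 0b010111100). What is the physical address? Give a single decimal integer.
Answer: 1564

Derivation:
vaddr = 188 = 0b010111100
Split: l1_idx=1, l2_idx=3, offset=12
L1[1] = 2
L2[2][3] = 97
paddr = 97 * 16 + 12 = 1564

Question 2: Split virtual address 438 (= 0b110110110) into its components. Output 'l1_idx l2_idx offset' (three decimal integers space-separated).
Answer: 3 3 6

Derivation:
vaddr = 438 = 0b110110110
  top 2 bits -> l1_idx = 3
  next 3 bits -> l2_idx = 3
  bottom 4 bits -> offset = 6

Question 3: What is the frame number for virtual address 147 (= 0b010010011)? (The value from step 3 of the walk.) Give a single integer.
vaddr = 147: l1_idx=1, l2_idx=1
L1[1] = 2; L2[2][1] = 90

Answer: 90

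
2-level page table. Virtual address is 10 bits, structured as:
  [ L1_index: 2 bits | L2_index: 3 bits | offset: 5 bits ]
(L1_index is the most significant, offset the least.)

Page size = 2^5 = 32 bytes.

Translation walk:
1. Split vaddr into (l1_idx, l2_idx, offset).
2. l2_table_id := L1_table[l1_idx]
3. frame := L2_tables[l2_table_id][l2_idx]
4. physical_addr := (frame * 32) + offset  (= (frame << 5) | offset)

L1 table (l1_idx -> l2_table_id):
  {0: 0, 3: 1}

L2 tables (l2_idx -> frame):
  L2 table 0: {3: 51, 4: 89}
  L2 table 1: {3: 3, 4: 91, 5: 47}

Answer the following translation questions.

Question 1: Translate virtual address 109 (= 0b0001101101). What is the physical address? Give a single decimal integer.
Answer: 1645

Derivation:
vaddr = 109 = 0b0001101101
Split: l1_idx=0, l2_idx=3, offset=13
L1[0] = 0
L2[0][3] = 51
paddr = 51 * 32 + 13 = 1645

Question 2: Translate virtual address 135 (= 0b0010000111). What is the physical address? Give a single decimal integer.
vaddr = 135 = 0b0010000111
Split: l1_idx=0, l2_idx=4, offset=7
L1[0] = 0
L2[0][4] = 89
paddr = 89 * 32 + 7 = 2855

Answer: 2855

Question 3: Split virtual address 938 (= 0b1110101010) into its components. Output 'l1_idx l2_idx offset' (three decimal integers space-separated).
vaddr = 938 = 0b1110101010
  top 2 bits -> l1_idx = 3
  next 3 bits -> l2_idx = 5
  bottom 5 bits -> offset = 10

Answer: 3 5 10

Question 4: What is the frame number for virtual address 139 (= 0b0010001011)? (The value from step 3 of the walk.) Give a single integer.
vaddr = 139: l1_idx=0, l2_idx=4
L1[0] = 0; L2[0][4] = 89

Answer: 89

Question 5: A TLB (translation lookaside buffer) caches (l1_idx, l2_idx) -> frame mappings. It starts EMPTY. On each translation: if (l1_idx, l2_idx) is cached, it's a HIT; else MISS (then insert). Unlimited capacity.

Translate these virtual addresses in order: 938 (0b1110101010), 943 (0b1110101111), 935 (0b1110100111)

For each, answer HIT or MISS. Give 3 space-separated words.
vaddr=938: (3,5) not in TLB -> MISS, insert
vaddr=943: (3,5) in TLB -> HIT
vaddr=935: (3,5) in TLB -> HIT

Answer: MISS HIT HIT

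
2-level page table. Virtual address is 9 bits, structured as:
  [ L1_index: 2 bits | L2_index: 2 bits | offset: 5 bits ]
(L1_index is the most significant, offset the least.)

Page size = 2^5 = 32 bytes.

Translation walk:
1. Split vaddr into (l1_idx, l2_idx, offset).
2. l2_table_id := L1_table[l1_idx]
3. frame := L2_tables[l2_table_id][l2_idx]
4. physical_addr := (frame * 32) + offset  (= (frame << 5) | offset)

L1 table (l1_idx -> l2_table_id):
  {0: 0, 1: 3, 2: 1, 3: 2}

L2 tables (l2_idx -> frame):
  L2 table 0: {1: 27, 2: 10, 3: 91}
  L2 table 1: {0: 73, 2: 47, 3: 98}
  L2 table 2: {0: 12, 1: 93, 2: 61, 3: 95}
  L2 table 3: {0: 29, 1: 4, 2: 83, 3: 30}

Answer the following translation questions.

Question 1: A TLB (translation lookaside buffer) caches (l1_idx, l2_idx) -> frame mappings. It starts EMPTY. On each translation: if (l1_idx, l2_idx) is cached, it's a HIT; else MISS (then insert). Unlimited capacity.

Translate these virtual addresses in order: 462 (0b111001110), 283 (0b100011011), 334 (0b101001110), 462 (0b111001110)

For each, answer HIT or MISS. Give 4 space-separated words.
Answer: MISS MISS MISS HIT

Derivation:
vaddr=462: (3,2) not in TLB -> MISS, insert
vaddr=283: (2,0) not in TLB -> MISS, insert
vaddr=334: (2,2) not in TLB -> MISS, insert
vaddr=462: (3,2) in TLB -> HIT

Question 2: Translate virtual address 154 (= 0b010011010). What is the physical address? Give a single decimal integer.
Answer: 954

Derivation:
vaddr = 154 = 0b010011010
Split: l1_idx=1, l2_idx=0, offset=26
L1[1] = 3
L2[3][0] = 29
paddr = 29 * 32 + 26 = 954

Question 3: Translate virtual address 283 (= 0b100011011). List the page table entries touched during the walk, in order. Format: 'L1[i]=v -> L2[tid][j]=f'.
vaddr = 283 = 0b100011011
Split: l1_idx=2, l2_idx=0, offset=27

Answer: L1[2]=1 -> L2[1][0]=73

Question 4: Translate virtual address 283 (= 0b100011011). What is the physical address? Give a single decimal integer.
Answer: 2363

Derivation:
vaddr = 283 = 0b100011011
Split: l1_idx=2, l2_idx=0, offset=27
L1[2] = 1
L2[1][0] = 73
paddr = 73 * 32 + 27 = 2363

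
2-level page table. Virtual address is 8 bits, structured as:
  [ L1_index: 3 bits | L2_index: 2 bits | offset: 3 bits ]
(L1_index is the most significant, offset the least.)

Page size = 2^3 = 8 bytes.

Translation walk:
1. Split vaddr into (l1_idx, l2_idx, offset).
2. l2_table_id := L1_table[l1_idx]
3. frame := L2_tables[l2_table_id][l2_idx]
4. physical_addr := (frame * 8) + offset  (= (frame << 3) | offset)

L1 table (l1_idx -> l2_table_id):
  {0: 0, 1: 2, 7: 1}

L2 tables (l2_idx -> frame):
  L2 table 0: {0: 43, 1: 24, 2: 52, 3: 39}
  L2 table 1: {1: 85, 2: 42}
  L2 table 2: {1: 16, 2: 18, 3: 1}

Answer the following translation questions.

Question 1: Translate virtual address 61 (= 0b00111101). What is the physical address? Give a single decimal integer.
vaddr = 61 = 0b00111101
Split: l1_idx=1, l2_idx=3, offset=5
L1[1] = 2
L2[2][3] = 1
paddr = 1 * 8 + 5 = 13

Answer: 13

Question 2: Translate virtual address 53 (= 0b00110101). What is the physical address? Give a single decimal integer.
vaddr = 53 = 0b00110101
Split: l1_idx=1, l2_idx=2, offset=5
L1[1] = 2
L2[2][2] = 18
paddr = 18 * 8 + 5 = 149

Answer: 149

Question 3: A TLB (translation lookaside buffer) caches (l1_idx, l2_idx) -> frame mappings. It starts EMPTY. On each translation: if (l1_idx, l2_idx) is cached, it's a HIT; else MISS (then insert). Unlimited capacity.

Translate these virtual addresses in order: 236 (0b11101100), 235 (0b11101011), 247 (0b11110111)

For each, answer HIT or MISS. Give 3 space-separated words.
Answer: MISS HIT MISS

Derivation:
vaddr=236: (7,1) not in TLB -> MISS, insert
vaddr=235: (7,1) in TLB -> HIT
vaddr=247: (7,2) not in TLB -> MISS, insert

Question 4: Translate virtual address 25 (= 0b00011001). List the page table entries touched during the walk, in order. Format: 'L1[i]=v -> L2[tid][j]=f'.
Answer: L1[0]=0 -> L2[0][3]=39

Derivation:
vaddr = 25 = 0b00011001
Split: l1_idx=0, l2_idx=3, offset=1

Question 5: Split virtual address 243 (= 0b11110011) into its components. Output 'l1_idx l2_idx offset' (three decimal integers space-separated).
Answer: 7 2 3

Derivation:
vaddr = 243 = 0b11110011
  top 3 bits -> l1_idx = 7
  next 2 bits -> l2_idx = 2
  bottom 3 bits -> offset = 3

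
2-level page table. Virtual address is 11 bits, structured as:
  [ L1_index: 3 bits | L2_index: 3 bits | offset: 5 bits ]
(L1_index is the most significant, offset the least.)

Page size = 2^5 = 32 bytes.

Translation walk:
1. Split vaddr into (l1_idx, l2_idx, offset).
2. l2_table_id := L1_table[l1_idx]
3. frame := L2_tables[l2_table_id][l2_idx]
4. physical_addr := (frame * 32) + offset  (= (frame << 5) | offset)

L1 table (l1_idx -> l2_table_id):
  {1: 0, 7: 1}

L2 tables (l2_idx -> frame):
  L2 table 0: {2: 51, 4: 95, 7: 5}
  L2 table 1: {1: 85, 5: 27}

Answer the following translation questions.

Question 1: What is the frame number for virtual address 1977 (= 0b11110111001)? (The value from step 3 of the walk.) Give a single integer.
Answer: 27

Derivation:
vaddr = 1977: l1_idx=7, l2_idx=5
L1[7] = 1; L2[1][5] = 27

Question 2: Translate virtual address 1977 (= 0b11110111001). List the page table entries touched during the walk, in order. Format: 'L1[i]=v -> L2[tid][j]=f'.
Answer: L1[7]=1 -> L2[1][5]=27

Derivation:
vaddr = 1977 = 0b11110111001
Split: l1_idx=7, l2_idx=5, offset=25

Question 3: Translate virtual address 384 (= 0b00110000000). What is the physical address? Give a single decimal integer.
Answer: 3040

Derivation:
vaddr = 384 = 0b00110000000
Split: l1_idx=1, l2_idx=4, offset=0
L1[1] = 0
L2[0][4] = 95
paddr = 95 * 32 + 0 = 3040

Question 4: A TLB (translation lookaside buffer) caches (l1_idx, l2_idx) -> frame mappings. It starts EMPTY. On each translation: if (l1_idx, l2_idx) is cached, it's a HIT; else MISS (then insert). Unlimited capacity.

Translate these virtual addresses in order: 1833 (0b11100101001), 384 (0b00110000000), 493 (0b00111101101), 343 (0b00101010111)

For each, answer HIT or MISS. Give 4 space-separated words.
Answer: MISS MISS MISS MISS

Derivation:
vaddr=1833: (7,1) not in TLB -> MISS, insert
vaddr=384: (1,4) not in TLB -> MISS, insert
vaddr=493: (1,7) not in TLB -> MISS, insert
vaddr=343: (1,2) not in TLB -> MISS, insert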